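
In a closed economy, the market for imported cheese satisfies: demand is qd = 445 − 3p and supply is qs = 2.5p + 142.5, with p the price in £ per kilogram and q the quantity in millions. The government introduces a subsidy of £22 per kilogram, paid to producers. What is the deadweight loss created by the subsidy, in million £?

Deadweight loss = £330 million.

Before the subsidy: set 445 − 3p = 2.5p + 142.5 → p* = £55, q* = 280.
With a per-unit subsidy paid to producers, each receives p + 22 per unit sold, so supply becomes qs = 2.5(p + 22) + 142.5.
New equilibrium: buyers pay £45, producers receive £67, q = 310. (Wedge: pb − ps = −22.)
Quantity rises by |ΔQ| = |280 − 310| = 30.
DWL = ½ · t · |ΔQ| = ½ · 22 · 30 = £330.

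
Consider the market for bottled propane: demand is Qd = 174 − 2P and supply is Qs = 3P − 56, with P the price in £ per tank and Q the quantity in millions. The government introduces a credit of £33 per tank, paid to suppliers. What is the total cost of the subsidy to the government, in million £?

Before the subsidy: set 174 − 2P = 3P − 56 → P* = £46, Q* = 82.
With a per-unit subsidy paid to suppliers, each receives P + 33 per unit sold, so supply becomes Qs = 3(P + 33) − 56.
Solving gives Q = 121.6 with consumers paying £26.2 and suppliers receiving £59.2 (the £33 wedge).
Outlay = t · Q = 33 · 121.6 = £4012.8.

Government outlay = £4012.8 million.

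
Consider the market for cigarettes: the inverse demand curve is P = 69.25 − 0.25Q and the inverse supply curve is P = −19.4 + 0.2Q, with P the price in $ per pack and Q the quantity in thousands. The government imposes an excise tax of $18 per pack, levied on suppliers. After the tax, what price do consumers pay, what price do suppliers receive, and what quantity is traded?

Consumers pay $30; suppliers receive $12; quantity = 157.

Inverting to Q(P) form: Qd = 277 − 4P; Qs = 5P + 97.
Before the tax: set 277 − 4P = 5P + 97 → P* = $20, Q* = 197.
With the tax collected from suppliers, supply shifts: Qs = 5(P − 18) + 97.
New equilibrium: consumers pay $30, suppliers receive $12, Q = 157. (Wedge: Pb − Ps = 18.)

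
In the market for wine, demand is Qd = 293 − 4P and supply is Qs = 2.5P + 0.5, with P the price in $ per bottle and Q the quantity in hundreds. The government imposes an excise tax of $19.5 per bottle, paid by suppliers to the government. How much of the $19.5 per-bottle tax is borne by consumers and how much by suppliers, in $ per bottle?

Without the tax, 293 − 4P = 2.5P + 0.5 gives 6.5P = 292.5, so P* = $45 and Q* = 113.
With the tax collected from suppliers, supply shifts: Qs = 2.5(P − 19.5) + 0.5.
New equilibrium: consumers pay $52.5, suppliers receive $33, Q = 83. (Wedge: Pb − Ps = 19.5.)
Burden on consumers: $7.5; on suppliers: $12. (They sum to $19.5.)
The less price-elastic side of the market bears the larger share of a per-unit tax.

Consumers bear $7.5 per bottle; suppliers bear $12 per bottle.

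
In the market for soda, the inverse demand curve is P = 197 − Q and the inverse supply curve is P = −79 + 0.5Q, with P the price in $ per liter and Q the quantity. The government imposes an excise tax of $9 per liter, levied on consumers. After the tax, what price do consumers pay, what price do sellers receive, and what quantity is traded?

Inverting to Q(P) form: Qd = 197 − P; Qs = 2P + 158.
Without the tax, 197 − P = 2P + 158 gives 3P = 39, so P* = $13 and Q* = 184.
With the tax collected from consumers, demand (in seller-price terms) shifts: Qd = 197 − (P + 9).
Solving gives Q = 178 with consumers paying $19 and sellers receiving $10 (the $9 wedge).

Consumers pay $19; sellers receive $10; quantity = 178.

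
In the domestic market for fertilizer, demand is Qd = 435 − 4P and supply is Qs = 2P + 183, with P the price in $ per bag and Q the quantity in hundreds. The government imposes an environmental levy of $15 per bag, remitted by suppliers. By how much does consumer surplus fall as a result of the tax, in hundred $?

Before the tax: set 435 − 4P = 2P + 183 → P* = $42, Q* = 267.
With the tax collected from suppliers, supply shifts: Qs = 2(P − 15) + 183.
New equilibrium: consumers pay $47, suppliers receive $32, Q = 247. (Wedge: Pb − Ps = 15.)
ΔCS is the trapezoid between Q = 247 and Q = 267 of height $5: ½ · (267 + 247) · 5 = $1285.

Consumer surplus falls by $1285 hundred.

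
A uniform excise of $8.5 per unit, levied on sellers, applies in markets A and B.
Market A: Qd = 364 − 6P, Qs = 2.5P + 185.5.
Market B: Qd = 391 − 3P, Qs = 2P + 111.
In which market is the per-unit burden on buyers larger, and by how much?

Market A: pre-tax P* = $21, Q* = 238; post-tax Q = 223; per-unit burden on buyers = $2.5.
Market B: pre-tax P* = $56, Q* = 223; post-tax Q = 212.8; per-unit burden on buyers = $3.4.
Difference: $2.5 vs $3.4 → market B is larger by $0.9.

Market B, by $0.9.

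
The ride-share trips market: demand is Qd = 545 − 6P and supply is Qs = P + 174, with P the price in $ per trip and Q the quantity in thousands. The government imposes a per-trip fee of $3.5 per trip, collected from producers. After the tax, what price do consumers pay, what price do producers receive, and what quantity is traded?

Consumers pay $53.5; producers receive $50; quantity = 224.

Without the tax, 545 − 6P = P + 174 gives 7P = 371, so P* = $53 and Q* = 227.
With the tax collected from producers, supply shifts: Qs = (P − 3.5) + 174.
New equilibrium: consumers pay $53.5, producers receive $50, Q = 224. (Wedge: Pb − Ps = 3.5.)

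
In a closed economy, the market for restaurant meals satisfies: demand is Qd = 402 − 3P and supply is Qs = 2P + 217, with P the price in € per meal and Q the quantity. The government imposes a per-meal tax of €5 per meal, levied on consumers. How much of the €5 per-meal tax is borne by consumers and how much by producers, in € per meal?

Consumers bear €2 per meal; producers bear €3 per meal.

Without the tax, 402 − 3P = 2P + 217 gives 5P = 185, so P* = €37 and Q* = 291.
With the tax collected from consumers, demand (in seller-price terms) shifts: Qd = 402 − 3(P + 5).
Solving gives Q = 285 with consumers paying €39 and producers receiving €34 (the €5 wedge).
Burden on consumers: €2; on producers: €3. (They sum to €5.)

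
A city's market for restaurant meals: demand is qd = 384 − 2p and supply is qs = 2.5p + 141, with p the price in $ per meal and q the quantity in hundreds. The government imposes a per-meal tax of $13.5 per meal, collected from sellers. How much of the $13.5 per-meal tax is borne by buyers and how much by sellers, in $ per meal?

Buyers bear $7.5 per meal; sellers bear $6 per meal.

Without the tax, 384 − 2p = 2.5p + 141 gives 4.5p = 243, so p* = $54 and q* = 276.
With the tax collected from sellers, supply shifts: qs = 2.5(p − 13.5) + 141.
New equilibrium: buyers pay $61.5, sellers receive $48, q = 261. (Wedge: pb − ps = 13.5.)
Burden on buyers: $7.5; on sellers: $6. (They sum to $13.5.)
The less price-elastic side of the market bears the larger share of a per-unit tax.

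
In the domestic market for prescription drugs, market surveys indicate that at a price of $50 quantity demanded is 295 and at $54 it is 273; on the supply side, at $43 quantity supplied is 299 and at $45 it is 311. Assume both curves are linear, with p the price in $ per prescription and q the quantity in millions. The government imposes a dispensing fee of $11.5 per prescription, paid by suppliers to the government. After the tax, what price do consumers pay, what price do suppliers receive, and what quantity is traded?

Consumers pay $52; suppliers receive $40.5; quantity = 284.

Demand slope: (273 − 295)/(54 − 50) = -5.5, so qd = 570 − 5.5p.
Supply slope: (311 − 299)/(45 − 43) = 6, so qs = 6p + 41.
Without the tax, 570 − 5.5p = 6p + 41 gives 11.5p = 529, so p* = $46 and q* = 317.
With the tax collected from suppliers, supply shifts: qs = 6(p − 11.5) + 41.
New equilibrium: consumers pay $52, suppliers receive $40.5, q = 284. (Wedge: pb − ps = 11.5.)
The less price-elastic side of the market bears the larger share of a per-unit tax.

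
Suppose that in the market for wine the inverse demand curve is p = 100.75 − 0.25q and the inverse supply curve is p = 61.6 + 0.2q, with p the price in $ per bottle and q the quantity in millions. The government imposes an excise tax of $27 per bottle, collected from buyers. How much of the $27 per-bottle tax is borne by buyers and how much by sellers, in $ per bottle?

Rewrite in direct form: qd = 403 − 4p and qs = 5p − 308.
Without the tax, 403 − 4p = 5p − 308 gives 9p = 711, so p* = $79 and q* = 87.
With the tax collected from buyers, demand (in seller-price terms) shifts: qd = 403 − 4(p + 27).
Solving gives q = 27 with buyers paying $94 and sellers receiving $67 (the $27 wedge).
Burden on buyers: $15; on sellers: $12. (They sum to $27.)
The less price-elastic side of the market bears the larger share of a per-unit tax.

Buyers bear $15 per bottle; sellers bear $12 per bottle.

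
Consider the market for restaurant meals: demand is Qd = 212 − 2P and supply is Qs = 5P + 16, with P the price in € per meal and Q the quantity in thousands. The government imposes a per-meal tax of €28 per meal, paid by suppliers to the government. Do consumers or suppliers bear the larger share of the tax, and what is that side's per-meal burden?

Consumers bear the larger share: €20 per meal.

Without the tax, 212 − 2P = 5P + 16 gives 7P = 196, so P* = €28 and Q* = 156.
With the tax collected from suppliers, supply shifts: Qs = 5(P − 28) + 16.
New equilibrium: consumers pay €48, suppliers receive €20, Q = 116. (Wedge: Pb − Ps = 28.)
Per-meal burden: consumers €20, suppliers €8.
Consumers take the larger share because demand is less price-elastic here (demand slope 2 vs supply slope 5).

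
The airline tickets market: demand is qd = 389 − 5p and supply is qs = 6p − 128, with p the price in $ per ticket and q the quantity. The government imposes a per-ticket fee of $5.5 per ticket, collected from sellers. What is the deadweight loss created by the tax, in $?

Before the tax: set 389 − 5p = 6p − 128 → p* = $47, q* = 154.
With the tax collected from sellers, supply shifts: qs = 6(p − 5.5) − 128.
New equilibrium: consumers pay $50, sellers receive $44.5, q = 139. (Wedge: pb − ps = 5.5.)
Quantity falls by |ΔQ| = |154 − 139| = 15.
DWL = ½ · t · |ΔQ| = ½ · 5.5 · 15 = $41.25.

Deadweight loss = $41.25.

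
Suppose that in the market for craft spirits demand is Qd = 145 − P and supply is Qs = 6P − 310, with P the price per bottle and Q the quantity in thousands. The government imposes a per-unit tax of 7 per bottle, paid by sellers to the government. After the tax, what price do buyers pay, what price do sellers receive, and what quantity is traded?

Buyers pay 71; sellers receive 64; quantity = 74.

Without the tax, 145 − P = 6P − 310 gives 7P = 455, so P* = 65 and Q* = 80.
With the tax collected from sellers, supply shifts: Qs = 6(P − 7) − 310.
Solving gives Q = 74 with buyers paying 71 and sellers receiving 64 (the 7 wedge).
The less price-elastic side of the market bears the larger share of a per-unit tax.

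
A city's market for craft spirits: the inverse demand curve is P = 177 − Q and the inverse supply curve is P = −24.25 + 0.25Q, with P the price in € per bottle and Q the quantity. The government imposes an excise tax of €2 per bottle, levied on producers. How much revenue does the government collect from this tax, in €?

Inverting to Q(P) form: Qd = 177 − P; Qs = 4P + 97.
Without the tax, 177 − P = 4P + 97 gives 5P = 80, so P* = €16 and Q* = 161.
With the tax collected from producers, supply shifts: Qs = 4(P − 2) + 97.
Solving gives Q = 159.4 with buyers paying €17.6 and producers receiving €15.6 (the €2 wedge).
Revenue = t · Q = 2 · 159.4 = €318.8.

Tax revenue = €318.8.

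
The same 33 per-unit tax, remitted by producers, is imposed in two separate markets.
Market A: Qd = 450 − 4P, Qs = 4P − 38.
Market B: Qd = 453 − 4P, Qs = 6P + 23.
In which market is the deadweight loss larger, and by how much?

Market B, by 217.8.

Market A: pre-tax P* = 61, Q* = 206; post-tax Q = 140; deadweight loss = 1089.
Market B: pre-tax P* = 43, Q* = 281; post-tax Q = 201.8; deadweight loss = 1306.8.
Difference: 1089 vs 1306.8 → market B is larger by 217.8.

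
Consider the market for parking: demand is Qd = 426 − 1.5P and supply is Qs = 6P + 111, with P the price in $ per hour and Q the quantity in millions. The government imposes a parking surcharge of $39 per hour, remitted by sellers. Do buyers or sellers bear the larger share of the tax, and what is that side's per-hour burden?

Before the tax: set 426 − 1.5P = 6P + 111 → P* = $42, Q* = 363.
With the tax collected from sellers, supply shifts: Qs = 6(P − 39) + 111.
New equilibrium: buyers pay $73.2, sellers receive $34.2, Q = 316.2. (Wedge: Pb − Ps = 39.)
Per-hour burden: buyers $31.2, sellers $7.8.
Buyers take the larger share because demand is less price-elastic here (demand slope 1.5 vs supply slope 6).
The less price-elastic side of the market bears the larger share of a per-unit tax.

Buyers bear the larger share: $31.2 per hour.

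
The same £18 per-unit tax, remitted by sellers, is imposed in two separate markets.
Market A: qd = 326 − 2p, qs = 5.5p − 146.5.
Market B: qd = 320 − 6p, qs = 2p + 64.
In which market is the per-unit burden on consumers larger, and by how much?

Market A: pre-tax p* = £63, q* = 200; post-tax q = 173.6; per-unit burden on consumers = £13.2.
Market B: pre-tax p* = £32, q* = 128; post-tax q = 101; per-unit burden on consumers = £4.5.
Difference: £13.2 vs £4.5 → market A is larger by £8.7.

Market A, by £8.7.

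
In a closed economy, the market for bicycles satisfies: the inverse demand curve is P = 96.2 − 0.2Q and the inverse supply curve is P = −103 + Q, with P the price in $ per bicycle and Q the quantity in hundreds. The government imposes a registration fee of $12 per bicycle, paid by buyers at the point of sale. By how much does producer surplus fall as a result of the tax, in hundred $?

Producer surplus falls by $1610 hundred.

Rewrite in direct form: Qd = 481 − 5P and Qs = P + 103.
Without the tax, 481 − 5P = P + 103 gives 6P = 378, so P* = $63 and Q* = 166.
With the tax collected from buyers, demand (in seller-price terms) shifts: Qd = 481 − 5(P + 12).
Solving gives Q = 156 with buyers paying $65 and sellers receiving $53 (the $12 wedge).
ΔPS is the trapezoid between Q = 156 and Q = 166 of height $10: ½ · (166 + 156) · 10 = $1610.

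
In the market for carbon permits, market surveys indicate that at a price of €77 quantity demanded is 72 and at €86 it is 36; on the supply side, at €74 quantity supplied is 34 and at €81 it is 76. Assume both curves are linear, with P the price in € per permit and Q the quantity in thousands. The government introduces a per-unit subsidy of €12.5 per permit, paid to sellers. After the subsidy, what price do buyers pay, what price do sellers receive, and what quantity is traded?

Demand slope: (36 − 72)/(86 − 77) = -4, so Qd = 380 − 4P.
Supply slope: (76 − 34)/(81 − 74) = 6, so Qs = 6P − 410.
Without the subsidy, 380 − 4P = 6P − 410 gives 10P = 790, so P* = €79 and Q* = 64.
With a per-unit subsidy paid to sellers, each receives P + 12.5 per unit sold, so supply becomes Qs = 6(P + 12.5) − 410.
New equilibrium: buyers pay €71.5, sellers receive €84, Q = 94. (Wedge: Pb − Ps = −12.5.)

Buyers pay €71.5; sellers receive €84; quantity = 94.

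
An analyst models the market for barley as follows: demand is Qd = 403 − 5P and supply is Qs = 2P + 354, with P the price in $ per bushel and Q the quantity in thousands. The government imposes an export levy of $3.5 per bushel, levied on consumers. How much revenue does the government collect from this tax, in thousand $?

Without the tax, 403 − 5P = 2P + 354 gives 7P = 49, so P* = $7 and Q* = 368.
With the tax collected from consumers, demand (in seller-price terms) shifts: Qd = 403 − 5(P + 3.5).
Solving gives Q = 363 with consumers paying $8 and producers receiving $4.5 (the $3.5 wedge).
Revenue = t · Q = 3.5 · 363 = $1270.5.

Tax revenue = $1270.5 thousand.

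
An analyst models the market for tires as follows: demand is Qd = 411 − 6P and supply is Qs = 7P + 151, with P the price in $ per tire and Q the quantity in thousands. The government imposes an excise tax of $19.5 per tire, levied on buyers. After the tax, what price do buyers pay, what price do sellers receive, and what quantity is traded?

Buyers pay $30.5; sellers receive $11; quantity = 228.

Without the tax, 411 − 6P = 7P + 151 gives 13P = 260, so P* = $20 and Q* = 291.
With the tax collected from buyers, demand (in seller-price terms) shifts: Qd = 411 − 6(P + 19.5).
Solving gives Q = 228 with buyers paying $30.5 and sellers receiving $11 (the $19.5 wedge).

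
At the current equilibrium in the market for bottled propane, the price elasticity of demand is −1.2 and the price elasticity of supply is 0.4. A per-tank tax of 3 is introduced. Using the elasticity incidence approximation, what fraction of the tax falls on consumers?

Consumers' share ≈ 0.25.

Incidence ratio: consumers' share ≈ εs / (εs + |εd|) = 0.4 / (0.4 + 1.2) = 0.25.
Supply is the less elastic side, so consumers bear the smaller share.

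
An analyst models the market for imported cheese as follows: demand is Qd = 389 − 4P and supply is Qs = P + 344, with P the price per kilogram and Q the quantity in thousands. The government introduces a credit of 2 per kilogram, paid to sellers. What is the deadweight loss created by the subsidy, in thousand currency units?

Without the subsidy, 389 − 4P = P + 344 gives 5P = 45, so P* = 9 and Q* = 353.
With a per-unit subsidy paid to sellers, each receives P + 2 per unit sold, so supply becomes Qs = (P + 2) + 344.
New equilibrium: buyers pay 8.6, sellers receive 10.6, Q = 354.6. (Wedge: Pb − Ps = −2.)
Quantity rises by |ΔQ| = |353 − 354.6| = 1.6.
DWL = ½ · t · |ΔQ| = ½ · 2 · 1.6 = 1.6.

Deadweight loss = 1.6 thousand.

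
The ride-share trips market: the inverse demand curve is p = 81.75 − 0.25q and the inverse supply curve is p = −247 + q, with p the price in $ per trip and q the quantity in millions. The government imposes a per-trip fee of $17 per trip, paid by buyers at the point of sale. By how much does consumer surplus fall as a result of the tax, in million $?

Inverting to q(p) form: qd = 327 − 4p; qs = p + 247.
Without the tax, 327 − 4p = p + 247 gives 5p = 80, so p* = $16 and q* = 263.
With the tax collected from buyers, demand (in seller-price terms) shifts: qd = 327 − 4(p + 17).
Solving gives q = 249.4 with buyers paying $19.4 and suppliers receiving $2.4 (the $17 wedge).
ΔCS is the trapezoid between Q = 249.4 and Q = 263 of height $3.4: ½ · (263 + 249.4) · 3.4 = $871.08.

Consumer surplus falls by $871.08 million.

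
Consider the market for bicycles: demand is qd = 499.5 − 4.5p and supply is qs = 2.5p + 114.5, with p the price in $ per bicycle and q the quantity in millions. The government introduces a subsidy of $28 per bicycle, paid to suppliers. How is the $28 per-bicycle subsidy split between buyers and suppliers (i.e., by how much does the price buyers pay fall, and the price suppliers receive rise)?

Buyers gain $10 per bicycle; suppliers gain $18 per bicycle.

Without the subsidy, 499.5 − 4.5p = 2.5p + 114.5 gives 7p = 385, so p* = $55 and q* = 252.
With a per-unit subsidy paid to suppliers, each receives p + 28 per unit sold, so supply becomes qs = 2.5(p + 28) + 114.5.
New equilibrium: buyers pay $45, suppliers receive $73, q = 297. (Wedge: pb − ps = −28.)
Gain to buyers: $10; to suppliers: $18. (They sum to $28.)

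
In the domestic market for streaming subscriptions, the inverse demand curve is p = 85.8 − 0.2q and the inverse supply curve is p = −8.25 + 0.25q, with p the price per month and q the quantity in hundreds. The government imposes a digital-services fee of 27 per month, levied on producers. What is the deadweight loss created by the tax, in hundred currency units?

Rewrite in direct form: qd = 429 − 5p and qs = 4p + 33.
Without the tax, 429 − 5p = 4p + 33 gives 9p = 396, so p* = 44 and q* = 209.
With the tax collected from producers, supply shifts: qs = 4(p − 27) + 33.
New equilibrium: consumers pay 56, producers receive 29, q = 149. (Wedge: pb − ps = 27.)
Quantity falls by |ΔQ| = |209 − 149| = 60.
DWL = ½ · t · |ΔQ| = ½ · 27 · 60 = 810.

Deadweight loss = 810 hundred.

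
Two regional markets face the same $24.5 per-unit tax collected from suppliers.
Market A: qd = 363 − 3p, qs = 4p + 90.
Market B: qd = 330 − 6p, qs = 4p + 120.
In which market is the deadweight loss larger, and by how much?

Market A: pre-tax p* = $39, q* = 246; post-tax q = 204; deadweight loss = $514.5.
Market B: pre-tax p* = $21, q* = 204; post-tax q = 145.2; deadweight loss = $720.3.
Difference: $514.5 vs $720.3 → market B is larger by $205.8.

Market B, by $205.8.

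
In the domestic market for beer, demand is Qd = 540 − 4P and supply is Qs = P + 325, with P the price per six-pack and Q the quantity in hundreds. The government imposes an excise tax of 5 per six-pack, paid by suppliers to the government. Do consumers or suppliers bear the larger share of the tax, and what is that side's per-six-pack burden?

Suppliers bear the larger share: 4 per six-pack.

Without the tax, 540 − 4P = P + 325 gives 5P = 215, so P* = 43 and Q* = 368.
With the tax collected from suppliers, supply shifts: Qs = (P − 5) + 325.
Solving gives Q = 364 with consumers paying 44 and suppliers receiving 39 (the 5 wedge).
Per-six-pack burden: consumers 1, suppliers 4.
Suppliers take the larger share because supply is less price-elastic here (demand slope 4 vs supply slope 1).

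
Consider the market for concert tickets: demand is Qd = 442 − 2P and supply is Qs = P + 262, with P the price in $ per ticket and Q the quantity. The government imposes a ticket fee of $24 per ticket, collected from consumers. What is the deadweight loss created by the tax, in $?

Deadweight loss = $192.

Before the tax: set 442 − 2P = P + 262 → P* = $60, Q* = 322.
With the tax collected from consumers, demand (in seller-price terms) shifts: Qd = 442 − 2(P + 24).
New equilibrium: consumers pay $68, producers receive $44, Q = 306. (Wedge: Pb − Ps = 24.)
Quantity falls by |ΔQ| = |322 − 306| = 16.
DWL = ½ · t · |ΔQ| = ½ · 24 · 16 = $192.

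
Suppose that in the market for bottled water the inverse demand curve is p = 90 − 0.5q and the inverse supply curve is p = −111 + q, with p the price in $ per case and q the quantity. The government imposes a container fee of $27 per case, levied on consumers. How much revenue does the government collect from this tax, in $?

Rewrite in direct form: qd = 180 − 2p and qs = p + 111.
Before the tax: set 180 − 2p = p + 111 → p* = $23, q* = 134.
With the tax collected from consumers, demand (in seller-price terms) shifts: qd = 180 − 2(p + 27).
New equilibrium: consumers pay $32, sellers receive $5, q = 116. (Wedge: pb − ps = 27.)
Revenue = t · Q = 27 · 116 = $3132.

Tax revenue = $3132.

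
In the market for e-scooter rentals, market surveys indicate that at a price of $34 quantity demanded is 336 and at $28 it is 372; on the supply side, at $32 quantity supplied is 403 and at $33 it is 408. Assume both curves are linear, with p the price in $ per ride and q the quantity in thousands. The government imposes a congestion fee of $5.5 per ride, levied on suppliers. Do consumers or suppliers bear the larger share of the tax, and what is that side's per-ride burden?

Suppliers bear the larger share: $3 per ride.

Demand slope: (372 − 336)/(28 − 34) = -6, so qd = 540 − 6p.
Supply slope: (408 − 403)/(33 − 32) = 5, so qs = 5p + 243.
Before the tax: set 540 − 6p = 5p + 243 → p* = $27, q* = 378.
With the tax collected from suppliers, supply shifts: qs = 5(p − 5.5) + 243.
New equilibrium: consumers pay $29.5, suppliers receive $24, q = 363. (Wedge: pb − ps = 5.5.)
Per-ride burden: consumers $2.5, suppliers $3.
Suppliers take the larger share because supply is less price-elastic here (demand slope 6 vs supply slope 5).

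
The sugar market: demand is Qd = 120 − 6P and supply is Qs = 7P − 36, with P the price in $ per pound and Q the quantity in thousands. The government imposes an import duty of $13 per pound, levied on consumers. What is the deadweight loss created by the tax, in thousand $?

Before the tax: set 120 − 6P = 7P − 36 → P* = $12, Q* = 48.
With the tax collected from consumers, demand (in seller-price terms) shifts: Qd = 120 − 6(P + 13).
New equilibrium: consumers pay $19, producers receive $6, Q = 6. (Wedge: Pb − Ps = 13.)
Quantity falls by |ΔQ| = |48 − 6| = 42.
DWL = ½ · t · |ΔQ| = ½ · 13 · 42 = $273.

Deadweight loss = $273 thousand.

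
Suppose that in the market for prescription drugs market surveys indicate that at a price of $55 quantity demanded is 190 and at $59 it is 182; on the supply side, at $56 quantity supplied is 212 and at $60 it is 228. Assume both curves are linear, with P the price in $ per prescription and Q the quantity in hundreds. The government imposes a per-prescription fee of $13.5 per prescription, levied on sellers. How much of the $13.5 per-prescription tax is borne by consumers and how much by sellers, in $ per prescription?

Demand slope: (182 − 190)/(59 − 55) = -2, so Qd = 300 − 2P.
Supply slope: (228 − 212)/(60 − 56) = 4, so Qs = 4P − 12.
Before the tax: set 300 − 2P = 4P − 12 → P* = $52, Q* = 196.
With the tax collected from sellers, supply shifts: Qs = 4(P − 13.5) − 12.
Solving gives Q = 178 with consumers paying $61 and sellers receiving $47.5 (the $13.5 wedge).
Burden on consumers: $9; on sellers: $4.5. (They sum to $13.5.)
The less price-elastic side of the market bears the larger share of a per-unit tax.

Consumers bear $9 per prescription; sellers bear $4.5 per prescription.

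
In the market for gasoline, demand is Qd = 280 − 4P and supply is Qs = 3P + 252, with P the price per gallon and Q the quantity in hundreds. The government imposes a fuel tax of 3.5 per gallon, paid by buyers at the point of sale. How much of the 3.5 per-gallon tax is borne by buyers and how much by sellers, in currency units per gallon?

Buyers bear 1.5 per gallon; sellers bear 2 per gallon.

Before the tax: set 280 − 4P = 3P + 252 → P* = 4, Q* = 264.
With the tax collected from buyers, demand (in seller-price terms) shifts: Qd = 280 − 4(P + 3.5).
Solving gives Q = 258 with buyers paying 5.5 and sellers receiving 2 (the 3.5 wedge).
Burden on buyers: 1.5; on sellers: 2. (They sum to 3.5.)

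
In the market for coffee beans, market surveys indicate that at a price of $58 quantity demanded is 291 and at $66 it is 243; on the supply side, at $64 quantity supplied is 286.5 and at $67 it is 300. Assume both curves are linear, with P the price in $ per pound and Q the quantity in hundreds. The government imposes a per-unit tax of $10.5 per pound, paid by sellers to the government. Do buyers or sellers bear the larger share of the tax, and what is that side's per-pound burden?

Sellers bear the larger share: $6 per pound.

Demand slope: (243 − 291)/(66 − 58) = -6, so Qd = 639 − 6P.
Supply slope: (300 − 286.5)/(67 − 64) = 4.5, so Qs = 4.5P − 1.5.
Before the tax: set 639 − 6P = 4.5P − 1.5 → P* = $61, Q* = 273.
With the tax collected from sellers, supply shifts: Qs = 4.5(P − 10.5) − 1.5.
Solving gives Q = 246 with buyers paying $65.5 and sellers receiving $55 (the $10.5 wedge).
Per-pound burden: buyers $4.5, sellers $6.
Sellers take the larger share because supply is less price-elastic here (demand slope 6 vs supply slope 4.5).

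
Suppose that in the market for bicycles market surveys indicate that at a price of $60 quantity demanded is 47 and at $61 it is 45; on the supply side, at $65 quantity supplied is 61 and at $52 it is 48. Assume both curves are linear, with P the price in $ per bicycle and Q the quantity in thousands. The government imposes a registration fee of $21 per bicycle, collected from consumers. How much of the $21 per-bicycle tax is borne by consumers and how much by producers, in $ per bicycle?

Consumers bear $7 per bicycle; producers bear $14 per bicycle.

Demand slope: (45 − 47)/(61 − 60) = -2, so Qd = 167 − 2P.
Supply slope: (48 − 61)/(52 − 65) = 1, so Qs = P − 4.
Before the tax: set 167 − 2P = P − 4 → P* = $57, Q* = 53.
With the tax collected from consumers, demand (in seller-price terms) shifts: Qd = 167 − 2(P + 21).
Solving gives Q = 39 with consumers paying $64 and producers receiving $43 (the $21 wedge).
Burden on consumers: $7; on producers: $14. (They sum to $21.)
The less price-elastic side of the market bears the larger share of a per-unit tax.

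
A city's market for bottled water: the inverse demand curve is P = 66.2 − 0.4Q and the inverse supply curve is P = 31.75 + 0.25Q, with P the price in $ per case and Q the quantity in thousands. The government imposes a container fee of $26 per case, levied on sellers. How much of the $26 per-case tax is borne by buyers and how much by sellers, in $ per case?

Rewrite in direct form: Qd = 165.5 − 2.5P and Qs = 4P − 127.
Without the tax, 165.5 − 2.5P = 4P − 127 gives 6.5P = 292.5, so P* = $45 and Q* = 53.
With the tax collected from sellers, supply shifts: Qs = 4(P − 26) − 127.
Solving gives Q = 13 with buyers paying $61 and sellers receiving $35 (the $26 wedge).
Burden on buyers: $16; on sellers: $10. (They sum to $26.)
The less price-elastic side of the market bears the larger share of a per-unit tax.

Buyers bear $16 per case; sellers bear $10 per case.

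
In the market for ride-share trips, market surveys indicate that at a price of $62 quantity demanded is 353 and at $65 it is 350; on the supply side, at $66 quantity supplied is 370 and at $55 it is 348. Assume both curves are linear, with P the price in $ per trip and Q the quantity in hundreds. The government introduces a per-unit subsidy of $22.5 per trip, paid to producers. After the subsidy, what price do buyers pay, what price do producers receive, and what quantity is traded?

Demand slope: (350 − 353)/(65 − 62) = -1, so Qd = 415 − P.
Supply slope: (348 − 370)/(55 − 66) = 2, so Qs = 2P + 238.
Before the subsidy: set 415 − P = 2P + 238 → P* = $59, Q* = 356.
With a per-unit subsidy paid to producers, each receives P + 22.5 per unit sold, so supply becomes Qs = 2(P + 22.5) + 238.
New equilibrium: buyers pay $44, producers receive $66.5, Q = 371. (Wedge: Pb − Ps = −22.5.)

Buyers pay $44; producers receive $66.5; quantity = 371.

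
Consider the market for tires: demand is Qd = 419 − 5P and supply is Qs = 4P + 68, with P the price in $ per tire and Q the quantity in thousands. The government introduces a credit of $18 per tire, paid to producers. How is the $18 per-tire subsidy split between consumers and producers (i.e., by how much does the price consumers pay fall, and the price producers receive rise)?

Without the subsidy, 419 − 5P = 4P + 68 gives 9P = 351, so P* = $39 and Q* = 224.
With a per-unit subsidy paid to producers, each receives P + 18 per unit sold, so supply becomes Qs = 4(P + 18) + 68.
Solving gives Q = 264 with consumers paying $31 and producers receiving $49 (the $18 wedge).
Gain to consumers: $8; to producers: $10. (They sum to $18.)

Consumers gain $8 per tire; producers gain $10 per tire.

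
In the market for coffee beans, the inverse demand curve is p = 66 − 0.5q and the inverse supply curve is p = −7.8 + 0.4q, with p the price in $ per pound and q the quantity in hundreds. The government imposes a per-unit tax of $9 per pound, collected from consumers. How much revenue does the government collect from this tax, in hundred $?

Rewrite in direct form: qd = 132 − 2p and qs = 2.5p + 19.5.
Before the tax: set 132 − 2p = 2.5p + 19.5 → p* = $25, q* = 82.
With the tax collected from consumers, demand (in seller-price terms) shifts: qd = 132 − 2(p + 9).
Solving gives q = 72 with consumers paying $30 and producers receiving $21 (the $9 wedge).
Revenue = t · Q = 9 · 72 = $648.

Tax revenue = $648 hundred.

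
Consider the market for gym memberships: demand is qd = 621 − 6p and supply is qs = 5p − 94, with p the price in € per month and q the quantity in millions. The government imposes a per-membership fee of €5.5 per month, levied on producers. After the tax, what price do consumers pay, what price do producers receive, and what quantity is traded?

Without the tax, 621 − 6p = 5p − 94 gives 11p = 715, so p* = €65 and q* = 231.
With the tax collected from producers, supply shifts: qs = 5(p − 5.5) − 94.
Solving gives q = 216 with consumers paying €67.5 and producers receiving €62 (the €5.5 wedge).
The less price-elastic side of the market bears the larger share of a per-unit tax.

Consumers pay €67.5; producers receive €62; quantity = 216.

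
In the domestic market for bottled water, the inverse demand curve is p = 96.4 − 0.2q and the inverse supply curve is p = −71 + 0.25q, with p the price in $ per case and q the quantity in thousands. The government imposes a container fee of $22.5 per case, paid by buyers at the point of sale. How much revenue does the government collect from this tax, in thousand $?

Tax revenue = $7245 thousand.

Inverting to q(p) form: qd = 482 − 5p; qs = 4p + 284.
Without the tax, 482 − 5p = 4p + 284 gives 9p = 198, so p* = $22 and q* = 372.
With the tax collected from buyers, demand (in seller-price terms) shifts: qd = 482 − 5(p + 22.5).
New equilibrium: buyers pay $32, producers receive $9.5, q = 322. (Wedge: pb − ps = 22.5.)
Revenue = t · Q = 22.5 · 322 = $7245.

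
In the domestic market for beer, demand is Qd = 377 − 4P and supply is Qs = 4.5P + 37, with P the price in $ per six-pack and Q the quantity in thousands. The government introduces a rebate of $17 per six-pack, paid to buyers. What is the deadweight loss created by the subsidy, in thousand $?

Deadweight loss = $306 thousand.

Before the subsidy: set 377 − 4P = 4.5P + 37 → P* = $40, Q* = 217.
With a per-unit subsidy paid to buyers, each effectively pays P − 17, so demand becomes Qd = 377 − 4(P − 17).
New equilibrium: buyers pay $31, producers receive $48, Q = 253. (Wedge: Pb − Ps = −17.)
Quantity rises by |ΔQ| = |217 − 253| = 36.
DWL = ½ · t · |ΔQ| = ½ · 17 · 36 = $306.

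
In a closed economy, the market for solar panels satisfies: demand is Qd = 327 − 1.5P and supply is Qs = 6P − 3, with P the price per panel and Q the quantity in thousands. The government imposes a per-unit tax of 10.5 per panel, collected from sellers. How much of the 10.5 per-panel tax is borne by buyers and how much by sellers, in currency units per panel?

Without the tax, 327 − 1.5P = 6P − 3 gives 7.5P = 330, so P* = 44 and Q* = 261.
With the tax collected from sellers, supply shifts: Qs = 6(P − 10.5) − 3.
New equilibrium: buyers pay 52.4, sellers receive 41.9, Q = 248.4. (Wedge: Pb − Ps = 10.5.)
Burden on buyers: 8.4; on sellers: 2.1. (They sum to 10.5.)

Buyers bear 8.4 per panel; sellers bear 2.1 per panel.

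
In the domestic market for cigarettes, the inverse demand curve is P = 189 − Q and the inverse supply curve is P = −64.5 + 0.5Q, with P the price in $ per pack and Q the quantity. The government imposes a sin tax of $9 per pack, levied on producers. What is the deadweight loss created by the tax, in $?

Deadweight loss = $27.

Inverting to Q(P) form: Qd = 189 − P; Qs = 2P + 129.
Before the tax: set 189 − P = 2P + 129 → P* = $20, Q* = 169.
With the tax collected from producers, supply shifts: Qs = 2(P − 9) + 129.
New equilibrium: consumers pay $26, producers receive $17, Q = 163. (Wedge: Pb − Ps = 9.)
Quantity falls by |ΔQ| = |169 − 163| = 6.
DWL = ½ · t · |ΔQ| = ½ · 9 · 6 = $27.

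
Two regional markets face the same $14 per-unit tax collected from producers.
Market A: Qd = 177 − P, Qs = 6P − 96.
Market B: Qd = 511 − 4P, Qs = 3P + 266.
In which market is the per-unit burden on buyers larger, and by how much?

Market A: pre-tax P* = $39, Q* = 138; post-tax Q = 126; per-unit burden on buyers = $12.
Market B: pre-tax P* = $35, Q* = 371; post-tax Q = 347; per-unit burden on buyers = $6.
Difference: $12 vs $6 → market A is larger by $6.

Market A, by $6.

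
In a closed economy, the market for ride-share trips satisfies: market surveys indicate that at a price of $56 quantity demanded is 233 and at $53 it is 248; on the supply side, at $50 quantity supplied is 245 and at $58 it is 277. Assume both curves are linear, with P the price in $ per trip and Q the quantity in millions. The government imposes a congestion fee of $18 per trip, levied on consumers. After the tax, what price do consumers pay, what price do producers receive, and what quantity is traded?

Demand slope: (248 − 233)/(53 − 56) = -5, so Qd = 513 − 5P.
Supply slope: (277 − 245)/(58 − 50) = 4, so Qs = 4P + 45.
Before the tax: set 513 − 5P = 4P + 45 → P* = $52, Q* = 253.
With the tax collected from consumers, demand (in seller-price terms) shifts: Qd = 513 − 5(P + 18).
Solving gives Q = 213 with consumers paying $60 and producers receiving $42 (the $18 wedge).
The less price-elastic side of the market bears the larger share of a per-unit tax.

Consumers pay $60; producers receive $42; quantity = 213.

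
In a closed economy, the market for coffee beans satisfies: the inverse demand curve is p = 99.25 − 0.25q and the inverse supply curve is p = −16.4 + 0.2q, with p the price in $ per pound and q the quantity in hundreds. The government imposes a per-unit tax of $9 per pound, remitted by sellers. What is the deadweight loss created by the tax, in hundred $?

Inverting to q(p) form: qd = 397 − 4p; qs = 5p + 82.
Without the tax, 397 − 4p = 5p + 82 gives 9p = 315, so p* = $35 and q* = 257.
With the tax collected from sellers, supply shifts: qs = 5(p − 9) + 82.
New equilibrium: consumers pay $40, sellers receive $31, q = 237. (Wedge: pb − ps = 9.)
Quantity falls by |ΔQ| = |257 − 237| = 20.
DWL = ½ · t · |ΔQ| = ½ · 9 · 20 = $90.

Deadweight loss = $90 hundred.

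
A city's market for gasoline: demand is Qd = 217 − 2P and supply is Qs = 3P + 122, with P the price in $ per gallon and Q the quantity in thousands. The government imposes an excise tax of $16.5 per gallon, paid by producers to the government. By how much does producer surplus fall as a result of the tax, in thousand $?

Producer surplus falls by $1116.06 thousand.

Before the tax: set 217 − 2P = 3P + 122 → P* = $19, Q* = 179.
With the tax collected from producers, supply shifts: Qs = 3(P − 16.5) + 122.
New equilibrium: consumers pay $28.9, producers receive $12.4, Q = 159.2. (Wedge: Pb − Ps = 16.5.)
ΔPS is the trapezoid between Q = 159.2 and Q = 179 of height $6.6: ½ · (179 + 159.2) · 6.6 = $1116.06.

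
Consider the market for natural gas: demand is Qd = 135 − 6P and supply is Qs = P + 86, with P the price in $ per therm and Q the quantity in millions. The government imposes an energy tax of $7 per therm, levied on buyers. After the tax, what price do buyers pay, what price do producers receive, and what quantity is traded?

Buyers pay $8; producers receive $1; quantity = 87.

Before the tax: set 135 − 6P = P + 86 → P* = $7, Q* = 93.
With the tax collected from buyers, demand (in seller-price terms) shifts: Qd = 135 − 6(P + 7).
Solving gives Q = 87 with buyers paying $8 and producers receiving $1 (the $7 wedge).
The less price-elastic side of the market bears the larger share of a per-unit tax.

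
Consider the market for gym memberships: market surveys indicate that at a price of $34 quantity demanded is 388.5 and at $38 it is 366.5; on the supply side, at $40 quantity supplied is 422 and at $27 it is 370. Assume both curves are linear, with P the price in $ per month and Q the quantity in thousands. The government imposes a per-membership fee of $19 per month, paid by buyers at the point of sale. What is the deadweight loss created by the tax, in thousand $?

Deadweight loss = $418 thousand.

Demand slope: (366.5 − 388.5)/(38 − 34) = -5.5, so Qd = 575.5 − 5.5P.
Supply slope: (370 − 422)/(27 − 40) = 4, so Qs = 4P + 262.
Before the tax: set 575.5 − 5.5P = 4P + 262 → P* = $33, Q* = 394.
With the tax collected from buyers, demand (in seller-price terms) shifts: Qd = 575.5 − 5.5(P + 19).
New equilibrium: buyers pay $41, suppliers receive $22, Q = 350. (Wedge: Pb − Ps = 19.)
Quantity falls by |ΔQ| = |394 − 350| = 44.
DWL = ½ · t · |ΔQ| = ½ · 19 · 44 = $418.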